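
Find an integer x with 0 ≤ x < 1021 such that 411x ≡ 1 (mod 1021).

gcd(1021, 411) = 1.
By Bézout, 411·(236) + 1021·(-95) = 1.
So 411·236 ≡ 1 (mod 1021), and 236 mod 1021 = 236.

236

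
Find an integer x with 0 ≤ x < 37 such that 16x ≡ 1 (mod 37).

gcd(37, 16) = 1  (37 = 2×16 + 5, 16 = 3×5 + 1, 5 = 5×1).
Back-substituting, 16×(7) + 37×(-3) = 1.
So 16×7 ≡ 1 (mod 37), and 7 mod 37 = 7.

7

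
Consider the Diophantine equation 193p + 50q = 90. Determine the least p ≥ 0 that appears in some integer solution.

gcd(193, 50) = 1.
1 divides 90, so solutions exist.
By Bézout, 193*(7) + 50*(-27) = 1.
Scale by 90/1 = 90: (p₀, q₀) = (630, -2430).
General solution: p = 630 + 50t, q = -2430 - 193t for integer t.
p ≥ 0: smallest is 630 mod 50 = 30 (at t = -12), with q = -114.

30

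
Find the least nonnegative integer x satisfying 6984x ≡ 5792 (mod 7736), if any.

877

gcd(7736, 6984):
  7736 = 1*6984 + 752
  6984 = 9*752 + 216
  752 = 3*216 + 104
  216 = 2*104 + 8
  104 = 13*8
so gcd(7736, 6984) = 8.
8 divides 5792, so solutions exist.
Back-substitute for Bézout coefficients:
  8 = 216 - 2*104
  ... = 6984*(72) + 7736*(-65)
So 6984*(72) ≡ 8 (mod 7736); multiply by 724: x ≡ 52128 (mod 967).
Smallest nonnegative: x = 52128 mod 967 = 877.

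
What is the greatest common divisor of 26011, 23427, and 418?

gcd(26011, 23427) = 19  (26011 = 1*23427 + 2584, 23427 = 9*2584 + 171, 2584 = 15*171 + 19, 171 = 9*19).
gcd(19, 418) = 19.

19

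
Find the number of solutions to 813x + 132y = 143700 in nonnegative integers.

4

gcd(813, 132) = 3  (813 = 6*132 + 21, 132 = 6*21 + 6, 21 = 3*6 + 3, 6 = 2*3).
Back-substituting, 813*(19) + 132*(-117) = 3.
Scale by 47900: one solution is (910100, -5604300). Reduce x mod 44: (4, 1064).
General: x = 4 + 44t, y = 1064 - 271t.
x ≥ 0 ⇒ t ≥ 0; y ≥ 0 ⇒ t ≤ 3. So t ∈ [0, 3]: 4 solutions.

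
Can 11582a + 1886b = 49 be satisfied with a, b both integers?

no

gcd(11582, 1886) = 2  (11582 = 6·1886 + 266, 1886 = 7·266 + 24, 266 = 11·24 + 2, 24 = 12·2).
2 does not divide 49 (remainder 1), so no integer solutions.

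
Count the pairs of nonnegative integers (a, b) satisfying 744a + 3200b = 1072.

gcd(3200, 744) = 8  (3200 = 4·744 + 224, 744 = 3·224 + 72, 224 = 3·72 + 8, 72 = 9·8).
Back-substituting, 744·(-43) + 3200·(10) = 8.
Scale by 134: one solution is (-5762, 1340). Reduce a mod 400: (238, -55).
General: a = 238 + 400t, b = -55 - 93t.
a ≥ 0 ⇒ t ≥ 0; b ≥ 0 ⇒ t ≤ -1. So t ∈ [0, -1]: 0 solutions.

0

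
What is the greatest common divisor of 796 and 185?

gcd(796, 185):
  796 = 4*185 + 56
  185 = 3*56 + 17
  56 = 3*17 + 5
  17 = 3*5 + 2
  5 = 2*2 + 1
  2 = 2*1
so gcd(796, 185) = 1.

1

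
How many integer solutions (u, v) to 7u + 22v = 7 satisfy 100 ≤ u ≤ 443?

16

gcd(22, 7) = 1.
By Bézout, 7×(-3) + 22×(1) = 1.
Particular solution: (1, 0).
General solution: u = 1 + 22t, v = 0 - 7t for integer t.
100 ≤ 1 + 22t ≤ 443 gives t ∈ [5, 20], which is 16 values.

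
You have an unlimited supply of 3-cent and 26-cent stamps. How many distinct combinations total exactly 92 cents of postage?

Need nonnegative integers with 3j + 26k = 92.
gcd(3, 26) = 1, and 3·(9) + 26·(-1) = 1.
So (j₀, k₀) = (828, -92); general j = 828 + 26t, k = -92 - 3t.
j ≥ 0 ⇒ t ≥ -31; k ≥ 0 ⇒ t ≤ -31. That's 1 value of t.

1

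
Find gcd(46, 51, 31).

gcd(51, 46):
  51 = 1·46 + 5
  46 = 9·5 + 1
  5 = 5·1
so gcd(51, 46) = 1.
gcd(1, 31) = 1.

1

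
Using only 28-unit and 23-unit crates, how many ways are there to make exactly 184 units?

1

Need nonnegative integers with 28j + 23k = 184.
gcd(28, 23) = 1, and 28·(-9) + 23·(11) = 1.
So (j₀, k₀) = (-1656, 2024); general j = -1656 + 23t, k = 2024 - 28t.
j ≥ 0 ⇒ t ≥ 72; k ≥ 0 ⇒ t ≤ 72. That's 1 value of t.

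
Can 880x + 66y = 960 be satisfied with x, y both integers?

gcd(880, 66) = 22  (880 = 13*66 + 22, 66 = 3*22).
22 does not divide 960 (remainder 14), so no integer solutions.

no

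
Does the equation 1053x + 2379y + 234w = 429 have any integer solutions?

yes

gcd(2379, 1053):
  2379 = 2×1053 + 273
  1053 = 3×273 + 234
  273 = 1×234 + 39
  234 = 6×39
so gcd(2379, 1053) = 39.
gcd(39, 234) = 39.
39 divides 429, so integer solutions exist.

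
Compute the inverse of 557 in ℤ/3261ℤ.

gcd(3261, 557) = 1  (3261 = 5*557 + 476, 557 = 1*476 + 81, 476 = 5*81 + 71, 81 = 1*71 + 10, 71 = 7*10 + 1, 10 = 10*1).
Back-substituting, 557*(-322) + 3261*(55) = 1.
So 557*-322 ≡ 1 (mod 3261), and -322 mod 3261 = 2939.

2939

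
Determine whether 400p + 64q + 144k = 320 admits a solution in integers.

gcd(400, 64) = 16  (400 = 6·64 + 16, 64 = 4·16).
gcd(16, 144) = 16.
16 divides 320, so integer solutions exist.

yes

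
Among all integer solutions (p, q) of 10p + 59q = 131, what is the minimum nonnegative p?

19

gcd(59, 10):
  59 = 5×10 + 9
  10 = 1×9 + 1
  9 = 9×1
so gcd(59, 10) = 1.
1 divides 131, so solutions exist.
Back-substitute for Bézout coefficients:
  1 = 10 - 1×9
  ... = 10×(6) + 59×(-1)
Scale by 131/1 = 131: (p₀, q₀) = (786, -131).
General solution: p = 786 + 59t, q = -131 - 10t for integer t.
p ≥ 0: smallest is 786 mod 59 = 19 (at t = -13), with q = -1.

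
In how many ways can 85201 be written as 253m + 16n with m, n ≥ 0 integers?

gcd(253, 16) = 1  (253 = 15·16 + 13, 16 = 1·13 + 3, 13 = 4·3 + 1, 3 = 3·1).
Back-substituting, 253·(5) + 16·(-79) = 1.
Scale by 85201: one solution is (426005, -6730879). Reduce m mod 16: (5, 5246).
General: m = 5 + 16t, n = 5246 - 253t.
m ≥ 0 ⇒ t ≥ 0; n ≥ 0 ⇒ t ≤ 20. So t ∈ [0, 20]: 21 solutions.

21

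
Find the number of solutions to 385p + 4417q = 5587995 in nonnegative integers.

gcd(4417, 385):
  4417 = 11·385 + 182
  385 = 2·182 + 21
  182 = 8·21 + 14
  21 = 1·14 + 7
  14 = 2·7
so gcd(4417, 385) = 7.
Back-substitute for Bézout coefficients:
  7 = 21 - 1·14
  ... = 385·(218) + 4417·(-19)
Scale by 798285: one solution is (174026130, -15167415). Reduce p mod 631: (116, 1255).
General: p = 116 + 631t, q = 1255 - 55t.
p ≥ 0 ⇒ t ≥ 0; q ≥ 0 ⇒ t ≤ 22. So t ∈ [0, 22]: 23 solutions.

23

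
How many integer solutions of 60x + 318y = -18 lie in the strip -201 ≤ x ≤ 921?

21

gcd(318, 60) = 6.
By Bézout, 60·(16) + 318·(-3) = 6.
Particular solution: (5, -1).
General solution: x = 5 + 53t, y = -1 - 10t for integer t.
-201 ≤ 5 + 53t ≤ 921 gives t ∈ [-3, 17], which is 21 values.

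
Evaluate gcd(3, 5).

1

gcd(5, 3):
  5 = 1×3 + 2
  3 = 1×2 + 1
  2 = 2×1
so gcd(5, 3) = 1.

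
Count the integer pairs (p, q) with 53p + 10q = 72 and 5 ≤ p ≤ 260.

gcd(53, 10) = 1.
By Bézout, 53·(-3) + 10·(16) = 1.
Particular solution: (4, -14).
General solution: p = 4 + 10t, q = -14 - 53t for integer t.
5 ≤ 4 + 10t ≤ 260 gives t ∈ [1, 25], which is 25 values.

25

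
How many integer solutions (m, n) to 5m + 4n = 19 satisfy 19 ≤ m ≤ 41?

6

gcd(5, 4) = 1  (5 = 1·4 + 1, 4 = 4·1).
Back-substituting, 5·(1) + 4·(-1) = 1.
Scale by 19: particular solution (19, -19); reduce m mod 4: (3, 1).
General solution: m = 3 + 4t, n = 1 - 5t for integer t.
19 ≤ 3 + 4t ≤ 41 gives t ∈ [4, 9], which is 6 values.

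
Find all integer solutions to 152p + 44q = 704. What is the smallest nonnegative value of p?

gcd(152, 44) = 4  (152 = 3*44 + 20, 44 = 2*20 + 4, 20 = 5*4).
4 divides 704, so solutions exist.
Back-substituting, 152*(-2) + 44*(7) = 4.
Scale by 704/4 = 176: (p₀, q₀) = (-352, 1232).
General solution: p = -352 + 11t, q = 1232 - 38t for integer t.
p ≥ 0: smallest is -352 mod 11 = 0 (at t = 32), with q = 16.

0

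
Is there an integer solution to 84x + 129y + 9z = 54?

gcd(129, 84) = 3.
gcd(3, 9) = 3.
3 divides 54, so integer solutions exist.

yes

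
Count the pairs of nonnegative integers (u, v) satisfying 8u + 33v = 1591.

gcd(33, 8):
  33 = 4*8 + 1
  8 = 8*1
so gcd(33, 8) = 1.
Back-substitute for Bézout coefficients:
  1 = 33 - 4*8
  ... = 8*(-4) + 33*(1)
Scale by 1591: one solution is (-6364, 1591). Reduce u mod 33: (5, 47).
General: u = 5 + 33t, v = 47 - 8t.
u ≥ 0 ⇒ t ≥ 0; v ≥ 0 ⇒ t ≤ 5. So t ∈ [0, 5]: 6 solutions.

6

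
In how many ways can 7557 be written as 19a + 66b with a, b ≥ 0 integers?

gcd(66, 19) = 1  (66 = 3*19 + 9, 19 = 2*9 + 1, 9 = 9*1).
Back-substituting, 19*(7) + 66*(-2) = 1.
Scale by 7557: one solution is (52899, -15114). Reduce a mod 66: (33, 105).
General: a = 33 + 66t, b = 105 - 19t.
a ≥ 0 ⇒ t ≥ 0; b ≥ 0 ⇒ t ≤ 5. So t ∈ [0, 5]: 6 solutions.

6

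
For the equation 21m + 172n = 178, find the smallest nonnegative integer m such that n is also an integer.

74

gcd(172, 21):
  172 = 8·21 + 4
  21 = 5·4 + 1
  4 = 4·1
so gcd(172, 21) = 1.
1 divides 178, so solutions exist.
Back-substitute for Bézout coefficients:
  1 = 21 - 5·4
  ... = 21·(41) + 172·(-5)
Scale by 178/1 = 178: (m₀, n₀) = (7298, -890).
General solution: m = 7298 + 172t, n = -890 - 21t for integer t.
m ≥ 0: smallest is 7298 mod 172 = 74 (at t = -42), with n = -8.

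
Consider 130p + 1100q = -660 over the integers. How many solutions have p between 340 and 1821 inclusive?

gcd(1100, 130):
  1100 = 8*130 + 60
  130 = 2*60 + 10
  60 = 6*10
so gcd(1100, 130) = 10.
Back-substitute for Bézout coefficients:
  10 = 130 - 2*60
  ... = 130*(17) + 1100*(-2)
Scale by -66: particular solution (-1122, 132); reduce p mod 110: (88, -11).
General solution: p = 88 + 110t, q = -11 - 13t for integer t.
340 ≤ 88 + 110t ≤ 1821 gives t ∈ [3, 15], which is 13 values.

13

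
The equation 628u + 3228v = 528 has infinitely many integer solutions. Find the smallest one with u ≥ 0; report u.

777

gcd(3228, 628):
  3228 = 5*628 + 88
  628 = 7*88 + 12
  88 = 7*12 + 4
  12 = 3*4
so gcd(3228, 628) = 4.
4 divides 528, so solutions exist.
Back-substitute for Bézout coefficients:
  4 = 88 - 7*12
  ... = 628*(-257) + 3228*(50)
Scale by 528/4 = 132: (u₀, v₀) = (-33924, 6600).
General solution: u = -33924 + 807t, v = 6600 - 157t for integer t.
u ≥ 0: smallest is -33924 mod 807 = 777 (at t = 43), with v = -151.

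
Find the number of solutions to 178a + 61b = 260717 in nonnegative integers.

gcd(178, 61):
  178 = 2·61 + 56
  61 = 1·56 + 5
  56 = 11·5 + 1
  5 = 5·1
so gcd(178, 61) = 1.
Back-substitute for Bézout coefficients:
  1 = 56 - 11·5
  ... = 178·(12) + 61·(-35)
Scale by 260717: one solution is (3128604, -9125095). Reduce a mod 61: (36, 4169).
General: a = 36 + 61t, b = 4169 - 178t.
a ≥ 0 ⇒ t ≥ 0; b ≥ 0 ⇒ t ≤ 23. So t ∈ [0, 23]: 24 solutions.

24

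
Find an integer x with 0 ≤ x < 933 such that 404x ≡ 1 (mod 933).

515

gcd(933, 404) = 1.
By Bézout, 404·(-418) + 933·(181) = 1.
So 404·-418 ≡ 1 (mod 933), and -418 mod 933 = 515.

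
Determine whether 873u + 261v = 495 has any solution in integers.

gcd(873, 261) = 9  (873 = 3×261 + 90, 261 = 2×90 + 81, 90 = 1×81 + 9, 81 = 9×9).
9 divides 495, so integer solutions exist.

yes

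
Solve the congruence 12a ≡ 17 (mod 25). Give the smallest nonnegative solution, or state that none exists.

gcd(25, 12) = 1.
1 divides 17, so solutions exist.
By Bézout, 12·(-2) + 25·(1) = 1.
So 12·(-2) ≡ 1 (mod 25); multiply by 17: a ≡ -34 (mod 25).
Smallest nonnegative: a = -34 mod 25 = 16.

16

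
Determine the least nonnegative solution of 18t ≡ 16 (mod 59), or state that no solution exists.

14

gcd(59, 18):
  59 = 3*18 + 5
  18 = 3*5 + 3
  5 = 1*3 + 2
  3 = 1*2 + 1
  2 = 2*1
so gcd(59, 18) = 1.
1 divides 16, so solutions exist.
Back-substitute for Bézout coefficients:
  1 = 3 - 1*2
  ... = 18*(23) + 59*(-7)
So 18*(23) ≡ 1 (mod 59); multiply by 16: t ≡ 368 (mod 59).
Smallest nonnegative: t = 368 mod 59 = 14.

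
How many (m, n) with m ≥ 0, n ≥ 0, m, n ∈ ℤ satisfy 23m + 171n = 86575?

gcd(171, 23) = 1.
By Bézout, 23*(-52) + 171*(7) = 1.
One solution: (17, 504).
General: m = 17 + 171t, n = 504 - 23t.
m ≥ 0 ⇒ t ≥ 0; n ≥ 0 ⇒ t ≤ 21. So t ∈ [0, 21]: 22 solutions.

22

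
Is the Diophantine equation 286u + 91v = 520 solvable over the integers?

yes

gcd(286, 91) = 13.
13 divides 520, so integer solutions exist.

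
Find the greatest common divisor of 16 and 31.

gcd(31, 16) = 1  (31 = 1*16 + 15, 16 = 1*15 + 1, 15 = 15*1).

1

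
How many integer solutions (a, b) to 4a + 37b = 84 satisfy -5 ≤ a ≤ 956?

26

gcd(37, 4):
  37 = 9×4 + 1
  4 = 4×1
so gcd(37, 4) = 1.
Back-substitute for Bézout coefficients:
  1 = 37 - 9×4
  ... = 4×(-9) + 37×(1)
Scale by 84: particular solution (-756, 84); reduce a mod 37: (21, 0).
General solution: a = 21 + 37t, b = 0 - 4t for integer t.
-5 ≤ 21 + 37t ≤ 956 gives t ∈ [0, 25], which is 26 values.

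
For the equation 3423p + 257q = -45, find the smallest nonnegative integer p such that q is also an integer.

59

gcd(3423, 257):
  3423 = 13·257 + 82
  257 = 3·82 + 11
  82 = 7·11 + 5
  11 = 2·5 + 1
  5 = 5·1
so gcd(3423, 257) = 1.
1 divides -45, so solutions exist.
Back-substitute for Bézout coefficients:
  1 = 11 - 2·5
  ... = 3423·(-47) + 257·(626)
Scale by -45/1 = -45: (p₀, q₀) = (2115, -28170).
General solution: p = 2115 + 257t, q = -28170 - 3423t for integer t.
p ≥ 0: smallest is 2115 mod 257 = 59 (at t = -8), with q = -786.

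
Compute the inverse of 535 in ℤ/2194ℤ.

gcd(2194, 535):
  2194 = 4*535 + 54
  535 = 9*54 + 49
  54 = 1*49 + 5
  49 = 9*5 + 4
  5 = 1*4 + 1
  4 = 4*1
so gcd(2194, 535) = 1.
Back-substitute for Bézout coefficients:
  1 = 5 - 1*4
  ... = 535*(-447) + 2194*(109)
So 535*-447 ≡ 1 (mod 2194), and -447 mod 2194 = 1747.

1747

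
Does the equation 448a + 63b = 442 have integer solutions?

gcd(448, 63) = 7  (448 = 7×63 + 7, 63 = 9×7).
7 does not divide 442 (remainder 1), so no integer solutions.

no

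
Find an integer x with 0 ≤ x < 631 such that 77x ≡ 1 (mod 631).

336

gcd(631, 77) = 1  (631 = 8·77 + 15, 77 = 5·15 + 2, 15 = 7·2 + 1, 2 = 2·1).
Back-substituting, 77·(-295) + 631·(36) = 1.
So 77·-295 ≡ 1 (mod 631), and -295 mod 631 = 336.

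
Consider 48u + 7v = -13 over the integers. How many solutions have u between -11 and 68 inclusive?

gcd(48, 7) = 1  (48 = 6*7 + 6, 7 = 1*6 + 1, 6 = 6*1).
Back-substituting, 48*(-1) + 7*(7) = 1.
Scale by -13: particular solution (13, -91); reduce u mod 7: (6, -43).
General solution: u = 6 + 7t, v = -43 - 48t for integer t.
-11 ≤ 6 + 7t ≤ 68 gives t ∈ [-2, 8], which is 11 values.

11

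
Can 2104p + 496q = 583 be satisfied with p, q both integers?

gcd(2104, 496):
  2104 = 4·496 + 120
  496 = 4·120 + 16
  120 = 7·16 + 8
  16 = 2·8
so gcd(2104, 496) = 8.
8 does not divide 583 (remainder 7), so no integer solutions.

no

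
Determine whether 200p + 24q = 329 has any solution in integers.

no

gcd(200, 24) = 8  (200 = 8*24 + 8, 24 = 3*8).
8 does not divide 329 (remainder 1), so no integer solutions.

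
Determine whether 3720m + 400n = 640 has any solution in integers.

gcd(3720, 400) = 40  (3720 = 9*400 + 120, 400 = 3*120 + 40, 120 = 3*40).
40 divides 640, so integer solutions exist.

yes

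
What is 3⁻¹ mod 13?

9

gcd(13, 3) = 1.
By Bézout, 3*(-4) + 13*(1) = 1.
So 3*-4 ≡ 1 (mod 13), and -4 mod 13 = 9.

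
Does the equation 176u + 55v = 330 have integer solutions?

yes

gcd(176, 55) = 11  (176 = 3·55 + 11, 55 = 5·11).
11 divides 330, so integer solutions exist.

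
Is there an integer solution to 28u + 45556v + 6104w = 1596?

yes

gcd(45556, 28) = 28  (45556 = 1627·28).
gcd(28, 6104) = 28.
28 divides 1596, so integer solutions exist.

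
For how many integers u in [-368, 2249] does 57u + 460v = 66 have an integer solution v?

gcd(460, 57) = 1.
By Bézout, 57*(113) + 460*(-14) = 1.
Particular solution: (98, -12).
General solution: u = 98 + 460t, v = -12 - 57t for integer t.
-368 ≤ 98 + 460t ≤ 2249 gives t ∈ [-1, 4], which is 6 values.

6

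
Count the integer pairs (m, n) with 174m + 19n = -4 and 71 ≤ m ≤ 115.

gcd(174, 19) = 1  (174 = 9·19 + 3, 19 = 6·3 + 1, 3 = 3·1).
Back-substituting, 174·(-6) + 19·(55) = 1.
Scale by -4: particular solution (24, -220); reduce m mod 19: (5, -46).
General solution: m = 5 + 19t, n = -46 - 174t for integer t.
71 ≤ 5 + 19t ≤ 115 gives t ∈ [4, 5], which is 2 values.

2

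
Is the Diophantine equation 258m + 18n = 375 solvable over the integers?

gcd(258, 18) = 6  (258 = 14×18 + 6, 18 = 3×6).
6 does not divide 375 (remainder 3), so no integer solutions.

no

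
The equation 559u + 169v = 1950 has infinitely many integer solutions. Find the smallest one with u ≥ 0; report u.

gcd(559, 169):
  559 = 3·169 + 52
  169 = 3·52 + 13
  52 = 4·13
so gcd(559, 169) = 13.
13 divides 1950, so solutions exist.
Back-substitute for Bézout coefficients:
  13 = 169 - 3·52
  ... = 559·(-3) + 169·(10)
Scale by 1950/13 = 150: (u₀, v₀) = (-450, 1500).
General solution: u = -450 + 13t, v = 1500 - 43t for integer t.
u ≥ 0: smallest is -450 mod 13 = 5 (at t = 35), with v = -5.

5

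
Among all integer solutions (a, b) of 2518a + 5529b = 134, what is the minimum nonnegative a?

3992

gcd(5529, 2518):
  5529 = 2×2518 + 493
  2518 = 5×493 + 53
  493 = 9×53 + 16
  53 = 3×16 + 5
  16 = 3×5 + 1
  5 = 5×1
so gcd(5529, 2518) = 1.
1 divides 134, so solutions exist.
Back-substitute for Bézout coefficients:
  1 = 16 - 3×5
  ... = 2518×(-1043) + 5529×(475)
Scale by 134/1 = 134: (a₀, b₀) = (-139762, 63650).
General solution: a = -139762 + 5529t, b = 63650 - 2518t for integer t.
a ≥ 0: smallest is -139762 mod 5529 = 3992 (at t = 26), with b = -1818.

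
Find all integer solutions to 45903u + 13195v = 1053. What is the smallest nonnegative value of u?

846

gcd(45903, 13195):
  45903 = 3·13195 + 6318
  13195 = 2·6318 + 559
  6318 = 11·559 + 169
  559 = 3·169 + 52
  169 = 3·52 + 13
  52 = 4·13
so gcd(45903, 13195) = 13.
13 divides 1053, so solutions exist.
Back-substitute for Bézout coefficients:
  13 = 169 - 3·52
  ... = 45903·(236) + 13195·(-821)
Scale by 1053/13 = 81: (u₀, v₀) = (19116, -66501).
General solution: u = 19116 + 1015t, v = -66501 - 3531t for integer t.
u ≥ 0: smallest is 19116 mod 1015 = 846 (at t = -18), with v = -2943.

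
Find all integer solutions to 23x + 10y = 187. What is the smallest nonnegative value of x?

9

gcd(23, 10) = 1  (23 = 2×10 + 3, 10 = 3×3 + 1, 3 = 3×1).
1 divides 187, so solutions exist.
Back-substituting, 23×(-3) + 10×(7) = 1.
Scale by 187/1 = 187: (x₀, y₀) = (-561, 1309).
General solution: x = -561 + 10t, y = 1309 - 23t for integer t.
x ≥ 0: smallest is -561 mod 10 = 9 (at t = 57), with y = -2.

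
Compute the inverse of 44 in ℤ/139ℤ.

79

gcd(139, 44):
  139 = 3·44 + 7
  44 = 6·7 + 2
  7 = 3·2 + 1
  2 = 2·1
so gcd(139, 44) = 1.
Back-substitute for Bézout coefficients:
  1 = 7 - 3·2
  ... = 44·(-60) + 139·(19)
So 44·-60 ≡ 1 (mod 139), and -60 mod 139 = 79.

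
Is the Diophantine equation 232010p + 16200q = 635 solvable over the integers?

no

gcd(232010, 16200) = 10.
10 does not divide 635 (remainder 5), so no integer solutions.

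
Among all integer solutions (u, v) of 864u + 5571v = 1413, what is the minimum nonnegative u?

266

gcd(5571, 864):
  5571 = 6*864 + 387
  864 = 2*387 + 90
  387 = 4*90 + 27
  90 = 3*27 + 9
  27 = 3*9
so gcd(5571, 864) = 9.
9 divides 1413, so solutions exist.
Back-substitute for Bézout coefficients:
  9 = 90 - 3*27
  ... = 864*(187) + 5571*(-29)
Scale by 1413/9 = 157: (u₀, v₀) = (29359, -4553).
General solution: u = 29359 + 619t, v = -4553 - 96t for integer t.
u ≥ 0: smallest is 29359 mod 619 = 266 (at t = -47), with v = -41.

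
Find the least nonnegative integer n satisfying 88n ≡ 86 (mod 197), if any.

gcd(197, 88) = 1.
1 divides 86, so solutions exist.
By Bézout, 88×(-47) + 197×(21) = 1.
So 88×(-47) ≡ 1 (mod 197); multiply by 86: n ≡ -4042 (mod 197).
Smallest nonnegative: n = -4042 mod 197 = 95.

95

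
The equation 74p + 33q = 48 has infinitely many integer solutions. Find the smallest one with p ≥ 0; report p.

6

gcd(74, 33):
  74 = 2·33 + 8
  33 = 4·8 + 1
  8 = 8·1
so gcd(74, 33) = 1.
1 divides 48, so solutions exist.
Back-substitute for Bézout coefficients:
  1 = 33 - 4·8
  ... = 74·(-4) + 33·(9)
Scale by 48/1 = 48: (p₀, q₀) = (-192, 432).
General solution: p = -192 + 33t, q = 432 - 74t for integer t.
p ≥ 0: smallest is -192 mod 33 = 6 (at t = 6), with q = -12.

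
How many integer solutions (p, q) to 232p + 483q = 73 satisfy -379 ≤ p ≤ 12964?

gcd(483, 232):
  483 = 2×232 + 19
  232 = 12×19 + 4
  19 = 4×4 + 3
  4 = 1×3 + 1
  3 = 3×1
so gcd(483, 232) = 1.
Back-substitute for Bézout coefficients:
  1 = 4 - 1×3
  ... = 232×(127) + 483×(-61)
Scale by 73: particular solution (9271, -4453); reduce p mod 483: (94, -45).
General solution: p = 94 + 483t, q = -45 - 232t for integer t.
-379 ≤ 94 + 483t ≤ 12964 gives t ∈ [0, 26], which is 27 values.

27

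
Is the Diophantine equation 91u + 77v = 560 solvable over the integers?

gcd(91, 77) = 7  (91 = 1·77 + 14, 77 = 5·14 + 7, 14 = 2·7).
7 divides 560, so integer solutions exist.

yes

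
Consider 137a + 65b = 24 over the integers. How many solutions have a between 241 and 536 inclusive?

gcd(137, 65) = 1.
By Bézout, 137*(28) + 65*(-59) = 1.
Particular solution: (22, -46).
General solution: a = 22 + 65t, b = -46 - 137t for integer t.
241 ≤ 22 + 65t ≤ 536 gives t ∈ [4, 7], which is 4 values.

4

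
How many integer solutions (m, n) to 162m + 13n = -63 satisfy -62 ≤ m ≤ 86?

gcd(162, 13):
  162 = 12×13 + 6
  13 = 2×6 + 1
  6 = 6×1
so gcd(162, 13) = 1.
Back-substitute for Bézout coefficients:
  1 = 13 - 2×6
  ... = 162×(-2) + 13×(25)
Scale by -63: particular solution (126, -1575); reduce m mod 13: (9, -117).
General solution: m = 9 + 13t, n = -117 - 162t for integer t.
-62 ≤ 9 + 13t ≤ 86 gives t ∈ [-5, 5], which is 11 values.

11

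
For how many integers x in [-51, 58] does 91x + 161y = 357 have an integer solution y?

gcd(161, 91) = 7  (161 = 1×91 + 70, 91 = 1×70 + 21, 70 = 3×21 + 7, 21 = 3×7).
Back-substituting, 91×(-7) + 161×(4) = 7.
Scale by 51: particular solution (-357, 204); reduce x mod 23: (11, -4).
General solution: x = 11 + 23t, y = -4 - 13t for integer t.
-51 ≤ 11 + 23t ≤ 58 gives t ∈ [-2, 2], which is 5 values.

5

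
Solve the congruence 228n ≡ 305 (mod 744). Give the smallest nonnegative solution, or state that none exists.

no solution

gcd(744, 228):
  744 = 3×228 + 60
  228 = 3×60 + 48
  60 = 1×48 + 12
  48 = 4×12
so gcd(744, 228) = 12.
12 does not divide 305, so the congruence has no solution.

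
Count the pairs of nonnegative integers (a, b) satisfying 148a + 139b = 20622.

gcd(148, 139) = 1.
By Bézout, 148×(31) + 139×(-33) = 1.
One solution: (21, 126).
General: a = 21 + 139t, b = 126 - 148t.
a ≥ 0 ⇒ t ≥ 0; b ≥ 0 ⇒ t ≤ 0. So t ∈ [0, 0]: 1 solution.

1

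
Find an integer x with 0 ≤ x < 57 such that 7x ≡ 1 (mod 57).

49

gcd(57, 7) = 1  (57 = 8·7 + 1, 7 = 7·1).
Back-substituting, 7·(-8) + 57·(1) = 1.
So 7·-8 ≡ 1 (mod 57), and -8 mod 57 = 49.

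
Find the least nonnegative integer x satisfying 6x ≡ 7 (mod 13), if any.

gcd(13, 6) = 1.
1 divides 7, so solutions exist.
By Bézout, 6*(-2) + 13*(1) = 1.
So 6*(-2) ≡ 1 (mod 13); multiply by 7: x ≡ -14 (mod 13).
Smallest nonnegative: x = -14 mod 13 = 12.

12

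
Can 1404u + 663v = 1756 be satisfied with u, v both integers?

gcd(1404, 663) = 39.
39 does not divide 1756 (remainder 1), so no integer solutions.

no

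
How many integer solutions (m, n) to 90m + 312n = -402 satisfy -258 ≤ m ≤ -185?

1

gcd(312, 90) = 6.
By Bézout, 90×(7) + 312×(-2) = 6.
Particular solution: (51, -16).
General solution: m = 51 + 52t, n = -16 - 15t for integer t.
-258 ≤ 51 + 52t ≤ -185 gives t ∈ [-5, -5], which is 1 value.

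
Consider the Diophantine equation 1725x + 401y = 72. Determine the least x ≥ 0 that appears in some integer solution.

gcd(1725, 401) = 1  (1725 = 4*401 + 121, 401 = 3*121 + 38, 121 = 3*38 + 7, 38 = 5*7 + 3, 7 = 2*3 + 1, 3 = 3*1).
1 divides 72, so solutions exist.
Back-substituting, 1725*(116) + 401*(-499) = 1.
Scale by 72/1 = 72: (x₀, y₀) = (8352, -35928).
General solution: x = 8352 + 401t, y = -35928 - 1725t for integer t.
x ≥ 0: smallest is 8352 mod 401 = 332 (at t = -20), with y = -1428.

332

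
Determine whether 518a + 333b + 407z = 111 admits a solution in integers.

gcd(518, 333):
  518 = 1·333 + 185
  333 = 1·185 + 148
  185 = 1·148 + 37
  148 = 4·37
so gcd(518, 333) = 37.
gcd(37, 407) = 37.
37 divides 111, so integer solutions exist.

yes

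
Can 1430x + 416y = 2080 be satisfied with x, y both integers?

gcd(1430, 416) = 26  (1430 = 3·416 + 182, 416 = 2·182 + 52, 182 = 3·52 + 26, 52 = 2·26).
26 divides 2080, so integer solutions exist.

yes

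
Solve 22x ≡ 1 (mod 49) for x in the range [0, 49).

gcd(49, 22):
  49 = 2·22 + 5
  22 = 4·5 + 2
  5 = 2·2 + 1
  2 = 2·1
so gcd(49, 22) = 1.
Back-substitute for Bézout coefficients:
  1 = 5 - 2·2
  ... = 22·(-20) + 49·(9)
So 22·-20 ≡ 1 (mod 49), and -20 mod 49 = 29.

29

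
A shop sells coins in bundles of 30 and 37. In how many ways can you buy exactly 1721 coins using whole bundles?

Need nonnegative integers with 30j + 37k = 1721.
gcd(30, 37) = 1, and 30·(-16) + 37·(13) = 1.
So (j₀, k₀) = (-27536, 22373); general j = -27536 + 37t, k = 22373 - 30t.
j ≥ 0 ⇒ t ≥ 745; k ≥ 0 ⇒ t ≤ 745. That's 1 value of t.

1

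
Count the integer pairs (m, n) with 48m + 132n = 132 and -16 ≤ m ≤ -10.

gcd(132, 48) = 12.
By Bézout, 48·(3) + 132·(-1) = 12.
Particular solution: (0, 1).
General solution: m = 0 + 11t, n = 1 - 4t for integer t.
-16 ≤ 0 + 11t ≤ -10 gives t ∈ [-1, -1], which is 1 value.

1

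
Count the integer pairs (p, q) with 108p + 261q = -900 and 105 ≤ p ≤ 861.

26

gcd(261, 108):
  261 = 2×108 + 45
  108 = 2×45 + 18
  45 = 2×18 + 9
  18 = 2×9
so gcd(261, 108) = 9.
Back-substitute for Bézout coefficients:
  9 = 45 - 2×18
  ... = 108×(-12) + 261×(5)
Scale by -100: particular solution (1200, -500); reduce p mod 29: (11, -8).
General solution: p = 11 + 29t, q = -8 - 12t for integer t.
105 ≤ 11 + 29t ≤ 861 gives t ∈ [4, 29], which is 26 values.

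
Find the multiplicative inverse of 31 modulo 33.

gcd(33, 31) = 1  (33 = 1×31 + 2, 31 = 15×2 + 1, 2 = 2×1).
Back-substituting, 31×(16) + 33×(-15) = 1.
So 31×16 ≡ 1 (mod 33), and 16 mod 33 = 16.

16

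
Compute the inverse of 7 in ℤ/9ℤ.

gcd(9, 7) = 1  (9 = 1*7 + 2, 7 = 3*2 + 1, 2 = 2*1).
Back-substituting, 7*(4) + 9*(-3) = 1.
So 7*4 ≡ 1 (mod 9), and 4 mod 9 = 4.

4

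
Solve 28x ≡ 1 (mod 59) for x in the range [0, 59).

19

gcd(59, 28):
  59 = 2·28 + 3
  28 = 9·3 + 1
  3 = 3·1
so gcd(59, 28) = 1.
Back-substitute for Bézout coefficients:
  1 = 28 - 9·3
  ... = 28·(19) + 59·(-9)
So 28·19 ≡ 1 (mod 59), and 19 mod 59 = 19.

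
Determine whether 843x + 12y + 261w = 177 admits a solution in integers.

yes

gcd(843, 12) = 3.
gcd(3, 261) = 3.
3 divides 177, so integer solutions exist.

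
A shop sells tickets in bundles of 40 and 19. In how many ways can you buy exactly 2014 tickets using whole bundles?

3

Need nonnegative integers with 40j + 19k = 2014.
gcd(40, 19) = 1, and 40·(-9) + 19·(19) = 1.
So (j₀, k₀) = (-18126, 38266); general j = -18126 + 19t, k = 38266 - 40t.
j ≥ 0 ⇒ t ≥ 954; k ≥ 0 ⇒ t ≤ 956. That's 3 values of t.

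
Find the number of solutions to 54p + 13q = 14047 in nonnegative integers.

gcd(54, 13):
  54 = 4*13 + 2
  13 = 6*2 + 1
  2 = 2*1
so gcd(54, 13) = 1.
Back-substitute for Bézout coefficients:
  1 = 13 - 6*2
  ... = 54*(-6) + 13*(25)
Scale by 14047: one solution is (-84282, 351175). Reduce p mod 13: (10, 1039).
General: p = 10 + 13t, q = 1039 - 54t.
p ≥ 0 ⇒ t ≥ 0; q ≥ 0 ⇒ t ≤ 19. So t ∈ [0, 19]: 20 solutions.

20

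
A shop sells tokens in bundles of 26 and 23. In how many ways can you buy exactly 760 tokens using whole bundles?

1

Need nonnegative integers with 26j + 23k = 760.
gcd(26, 23) = 1, and 26·(8) + 23·(-9) = 1.
So (j₀, k₀) = (6080, -6840); general j = 6080 + 23t, k = -6840 - 26t.
j ≥ 0 ⇒ t ≥ -264; k ≥ 0 ⇒ t ≤ -264. That's 1 value of t.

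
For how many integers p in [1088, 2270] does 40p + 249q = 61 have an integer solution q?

4

gcd(249, 40) = 1.
By Bézout, 40×(-56) + 249×(9) = 1.
Particular solution: (70, -11).
General solution: p = 70 + 249t, q = -11 - 40t for integer t.
1088 ≤ 70 + 249t ≤ 2270 gives t ∈ [5, 8], which is 4 values.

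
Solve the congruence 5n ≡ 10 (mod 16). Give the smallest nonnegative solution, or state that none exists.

2

gcd(16, 5) = 1  (16 = 3·5 + 1, 5 = 5·1).
1 divides 10, so solutions exist.
Back-substituting, 5·(-3) + 16·(1) = 1.
So 5·(-3) ≡ 1 (mod 16); multiply by 10: n ≡ -30 (mod 16).
Smallest nonnegative: n = -30 mod 16 = 2.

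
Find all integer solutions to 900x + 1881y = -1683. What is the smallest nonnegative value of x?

88

gcd(1881, 900) = 9.
9 divides -1683, so solutions exist.
By Bézout, 900·(23) + 1881·(-11) = 9.
Scale by -1683/9 = -187: (x₀, y₀) = (-4301, 2057).
General solution: x = -4301 + 209t, y = 2057 - 100t for integer t.
x ≥ 0: smallest is -4301 mod 209 = 88 (at t = 21), with y = -43.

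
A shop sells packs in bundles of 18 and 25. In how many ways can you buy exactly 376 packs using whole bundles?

Need nonnegative integers with 18j + 25k = 376.
gcd(18, 25) = 1, and 18·(7) + 25·(-5) = 1.
So (j₀, k₀) = (2632, -1880); general j = 2632 + 25t, k = -1880 - 18t.
j ≥ 0 ⇒ t ≥ -105; k ≥ 0 ⇒ t ≤ -105. That's 1 value of t.

1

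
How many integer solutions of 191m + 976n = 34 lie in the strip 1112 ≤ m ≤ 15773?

15

gcd(976, 191):
  976 = 5×191 + 21
  191 = 9×21 + 2
  21 = 10×2 + 1
  2 = 2×1
so gcd(976, 191) = 1.
Back-substitute for Bézout coefficients:
  1 = 21 - 10×2
  ... = 191×(-465) + 976×(91)
Scale by 34: particular solution (-15810, 3094); reduce m mod 976: (782, -153).
General solution: m = 782 + 976t, n = -153 - 191t for integer t.
1112 ≤ 782 + 976t ≤ 15773 gives t ∈ [1, 15], which is 15 values.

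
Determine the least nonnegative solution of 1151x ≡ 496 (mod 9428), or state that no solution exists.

4096

gcd(9428, 1151) = 1  (9428 = 8*1151 + 220, 1151 = 5*220 + 51, 220 = 4*51 + 16, 51 = 3*16 + 3, 16 = 5*3 + 1, 3 = 3*1).
1 divides 496, so solutions exist.
Back-substituting, 1151*(-2957) + 9428*(361) = 1.
So 1151*(-2957) ≡ 1 (mod 9428); multiply by 496: x ≡ -1466672 (mod 9428).
Smallest nonnegative: x = -1466672 mod 9428 = 4096.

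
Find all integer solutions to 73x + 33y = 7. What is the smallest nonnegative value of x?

1

gcd(73, 33) = 1.
1 divides 7, so solutions exist.
By Bézout, 73*(-14) + 33*(31) = 1.
Scale by 7/1 = 7: (x₀, y₀) = (-98, 217).
General solution: x = -98 + 33t, y = 217 - 73t for integer t.
x ≥ 0: smallest is -98 mod 33 = 1 (at t = 3), with y = -2.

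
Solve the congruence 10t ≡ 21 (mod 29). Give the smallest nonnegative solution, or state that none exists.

gcd(29, 10) = 1  (29 = 2×10 + 9, 10 = 1×9 + 1, 9 = 9×1).
1 divides 21, so solutions exist.
Back-substituting, 10×(3) + 29×(-1) = 1.
So 10×(3) ≡ 1 (mod 29); multiply by 21: t ≡ 63 (mod 29).
Smallest nonnegative: t = 63 mod 29 = 5.

5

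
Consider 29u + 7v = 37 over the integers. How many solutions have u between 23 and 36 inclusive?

gcd(29, 7) = 1  (29 = 4*7 + 1, 7 = 7*1).
Back-substituting, 29*(1) + 7*(-4) = 1.
Scale by 37: particular solution (37, -148); reduce u mod 7: (2, -3).
General solution: u = 2 + 7t, v = -3 - 29t for integer t.
23 ≤ 2 + 7t ≤ 36 gives t ∈ [3, 4], which is 2 values.

2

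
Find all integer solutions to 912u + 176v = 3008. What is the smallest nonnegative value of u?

gcd(912, 176):
  912 = 5*176 + 32
  176 = 5*32 + 16
  32 = 2*16
so gcd(912, 176) = 16.
16 divides 3008, so solutions exist.
Back-substitute for Bézout coefficients:
  16 = 176 - 5*32
  ... = 912*(-5) + 176*(26)
Scale by 3008/16 = 188: (u₀, v₀) = (-940, 4888).
General solution: u = -940 + 11t, v = 4888 - 57t for integer t.
u ≥ 0: smallest is -940 mod 11 = 6 (at t = 86), with v = -14.

6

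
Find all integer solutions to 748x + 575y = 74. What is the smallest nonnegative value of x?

gcd(748, 575) = 1.
1 divides 74, so solutions exist.
By Bézout, 748×(-113) + 575×(147) = 1.
Scale by 74/1 = 74: (x₀, y₀) = (-8362, 10878).
General solution: x = -8362 + 575t, y = 10878 - 748t for integer t.
x ≥ 0: smallest is -8362 mod 575 = 263 (at t = 15), with y = -342.

263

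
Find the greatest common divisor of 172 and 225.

gcd(225, 172):
  225 = 1*172 + 53
  172 = 3*53 + 13
  53 = 4*13 + 1
  13 = 13*1
so gcd(225, 172) = 1.

1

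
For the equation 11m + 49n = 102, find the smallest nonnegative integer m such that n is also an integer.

36

gcd(49, 11) = 1.
1 divides 102, so solutions exist.
By Bézout, 11×(9) + 49×(-2) = 1.
Scale by 102/1 = 102: (m₀, n₀) = (918, -204).
General solution: m = 918 + 49t, n = -204 - 11t for integer t.
m ≥ 0: smallest is 918 mod 49 = 36 (at t = -18), with n = -6.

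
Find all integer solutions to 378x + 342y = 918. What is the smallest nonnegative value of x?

gcd(378, 342) = 18  (378 = 1×342 + 36, 342 = 9×36 + 18, 36 = 2×18).
18 divides 918, so solutions exist.
Back-substituting, 378×(-9) + 342×(10) = 18.
Scale by 918/18 = 51: (x₀, y₀) = (-459, 510).
General solution: x = -459 + 19t, y = 510 - 21t for integer t.
x ≥ 0: smallest is -459 mod 19 = 16 (at t = 25), with y = -15.

16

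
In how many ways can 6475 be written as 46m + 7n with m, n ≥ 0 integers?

21

gcd(46, 7):
  46 = 6×7 + 4
  7 = 1×4 + 3
  4 = 1×3 + 1
  3 = 3×1
so gcd(46, 7) = 1.
Back-substitute for Bézout coefficients:
  1 = 4 - 1×3
  ... = 46×(2) + 7×(-13)
Scale by 6475: one solution is (12950, -84175). Reduce m mod 7: (0, 925).
General: m = 0 + 7t, n = 925 - 46t.
m ≥ 0 ⇒ t ≥ 0; n ≥ 0 ⇒ t ≤ 20. So t ∈ [0, 20]: 21 solutions.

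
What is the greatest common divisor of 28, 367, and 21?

gcd(367, 28) = 1.
gcd(1, 21) = 1.

1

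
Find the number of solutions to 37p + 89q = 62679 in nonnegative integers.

19

gcd(89, 37) = 1.
By Bézout, 37·(-12) + 89·(5) = 1.
One solution: (80, 671).
General: p = 80 + 89t, q = 671 - 37t.
p ≥ 0 ⇒ t ≥ 0; q ≥ 0 ⇒ t ≤ 18. So t ∈ [0, 18]: 19 solutions.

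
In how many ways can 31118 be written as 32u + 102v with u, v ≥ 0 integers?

gcd(102, 32) = 2  (102 = 3*32 + 6, 32 = 5*6 + 2, 6 = 3*2).
Back-substituting, 32*(16) + 102*(-5) = 2.
Scale by 15559: one solution is (248944, -77795). Reduce u mod 51: (13, 301).
General: u = 13 + 51t, v = 301 - 16t.
u ≥ 0 ⇒ t ≥ 0; v ≥ 0 ⇒ t ≤ 18. So t ∈ [0, 18]: 19 solutions.

19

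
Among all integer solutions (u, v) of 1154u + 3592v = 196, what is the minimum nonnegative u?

106

gcd(3592, 1154):
  3592 = 3·1154 + 130
  1154 = 8·130 + 114
  130 = 1·114 + 16
  114 = 7·16 + 2
  16 = 8·2
so gcd(3592, 1154) = 2.
2 divides 196, so solutions exist.
Back-substitute for Bézout coefficients:
  2 = 114 - 7·16
  ... = 1154·(221) + 3592·(-71)
Scale by 196/2 = 98: (u₀, v₀) = (21658, -6958).
General solution: u = 21658 + 1796t, v = -6958 - 577t for integer t.
u ≥ 0: smallest is 21658 mod 1796 = 106 (at t = -12), with v = -34.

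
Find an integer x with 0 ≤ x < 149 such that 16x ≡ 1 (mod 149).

28

gcd(149, 16):
  149 = 9×16 + 5
  16 = 3×5 + 1
  5 = 5×1
so gcd(149, 16) = 1.
Back-substitute for Bézout coefficients:
  1 = 16 - 3×5
  ... = 16×(28) + 149×(-3)
So 16×28 ≡ 1 (mod 149), and 28 mod 149 = 28.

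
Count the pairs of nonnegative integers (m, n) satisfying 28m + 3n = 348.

gcd(28, 3) = 1.
By Bézout, 28·(1) + 3·(-9) = 1.
One solution: (0, 116).
General: m = 0 + 3t, n = 116 - 28t.
m ≥ 0 ⇒ t ≥ 0; n ≥ 0 ⇒ t ≤ 4. So t ∈ [0, 4]: 5 solutions.

5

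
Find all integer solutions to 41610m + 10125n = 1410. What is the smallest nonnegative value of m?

56

gcd(41610, 10125) = 15.
15 divides 1410, so solutions exist.
By Bézout, 41610×(-301) + 10125×(1237) = 15.
Scale by 1410/15 = 94: (m₀, n₀) = (-28294, 116278).
General solution: m = -28294 + 675t, n = 116278 - 2774t for integer t.
m ≥ 0: smallest is -28294 mod 675 = 56 (at t = 42), with n = -230.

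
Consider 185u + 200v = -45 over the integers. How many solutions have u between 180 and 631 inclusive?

11

gcd(200, 185) = 5  (200 = 1*185 + 15, 185 = 12*15 + 5, 15 = 3*5).
Back-substituting, 185*(13) + 200*(-12) = 5.
Scale by -9: particular solution (-117, 108); reduce u mod 40: (3, -3).
General solution: u = 3 + 40t, v = -3 - 37t for integer t.
180 ≤ 3 + 40t ≤ 631 gives t ∈ [5, 15], which is 11 values.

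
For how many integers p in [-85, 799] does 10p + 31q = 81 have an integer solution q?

28

gcd(31, 10):
  31 = 3×10 + 1
  10 = 10×1
so gcd(31, 10) = 1.
Back-substitute for Bézout coefficients:
  1 = 31 - 3×10
  ... = 10×(-3) + 31×(1)
Scale by 81: particular solution (-243, 81); reduce p mod 31: (5, 1).
General solution: p = 5 + 31t, q = 1 - 10t for integer t.
-85 ≤ 5 + 31t ≤ 799 gives t ∈ [-2, 25], which is 28 values.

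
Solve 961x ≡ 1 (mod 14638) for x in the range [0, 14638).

11881

gcd(14638, 961) = 1  (14638 = 15*961 + 223, 961 = 4*223 + 69, 223 = 3*69 + 16, 69 = 4*16 + 5, 16 = 3*5 + 1, 5 = 5*1).
Back-substituting, 961*(-2757) + 14638*(181) = 1.
So 961*-2757 ≡ 1 (mod 14638), and -2757 mod 14638 = 11881.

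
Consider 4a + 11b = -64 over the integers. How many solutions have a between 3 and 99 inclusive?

9

gcd(11, 4):
  11 = 2·4 + 3
  4 = 1·3 + 1
  3 = 3·1
so gcd(11, 4) = 1.
Back-substitute for Bézout coefficients:
  1 = 4 - 1·3
  ... = 4·(3) + 11·(-1)
Scale by -64: particular solution (-192, 64); reduce a mod 11: (6, -8).
General solution: a = 6 + 11t, b = -8 - 4t for integer t.
3 ≤ 6 + 11t ≤ 99 gives t ∈ [0, 8], which is 9 values.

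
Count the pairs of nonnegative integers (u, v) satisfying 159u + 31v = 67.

0

gcd(159, 31):
  159 = 5×31 + 4
  31 = 7×4 + 3
  4 = 1×3 + 1
  3 = 3×1
so gcd(159, 31) = 1.
Back-substitute for Bézout coefficients:
  1 = 4 - 1×3
  ... = 159×(8) + 31×(-41)
Scale by 67: one solution is (536, -2747). Reduce u mod 31: (9, -44).
General: u = 9 + 31t, v = -44 - 159t.
u ≥ 0 ⇒ t ≥ 0; v ≥ 0 ⇒ t ≤ -1. So t ∈ [0, -1]: 0 solutions.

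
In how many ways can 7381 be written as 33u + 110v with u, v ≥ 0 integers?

22

gcd(110, 33):
  110 = 3×33 + 11
  33 = 3×11
so gcd(110, 33) = 11.
Back-substitute for Bézout coefficients:
  11 = 110 - 3×33
  ... = 33×(-3) + 110×(1)
Scale by 671: one solution is (-2013, 671). Reduce u mod 10: (7, 65).
General: u = 7 + 10t, v = 65 - 3t.
u ≥ 0 ⇒ t ≥ 0; v ≥ 0 ⇒ t ≤ 21. So t ∈ [0, 21]: 22 solutions.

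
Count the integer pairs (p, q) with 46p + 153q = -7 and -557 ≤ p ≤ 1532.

14

gcd(153, 46) = 1.
By Bézout, 46×(10) + 153×(-3) = 1.
Particular solution: (83, -25).
General solution: p = 83 + 153t, q = -25 - 46t for integer t.
-557 ≤ 83 + 153t ≤ 1532 gives t ∈ [-4, 9], which is 14 values.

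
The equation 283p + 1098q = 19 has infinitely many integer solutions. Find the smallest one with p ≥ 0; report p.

gcd(1098, 283) = 1.
1 divides 19, so solutions exist.
By Bézout, 283×(97) + 1098×(-25) = 1.
Scale by 19/1 = 19: (p₀, q₀) = (1843, -475).
General solution: p = 1843 + 1098t, q = -475 - 283t for integer t.
p ≥ 0: smallest is 1843 mod 1098 = 745 (at t = -1), with q = -192.

745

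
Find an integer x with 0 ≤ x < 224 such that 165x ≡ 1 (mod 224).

205

gcd(224, 165):
  224 = 1*165 + 59
  165 = 2*59 + 47
  59 = 1*47 + 12
  47 = 3*12 + 11
  12 = 1*11 + 1
  11 = 11*1
so gcd(224, 165) = 1.
Back-substitute for Bézout coefficients:
  1 = 12 - 1*11
  ... = 165*(-19) + 224*(14)
So 165*-19 ≡ 1 (mod 224), and -19 mod 224 = 205.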